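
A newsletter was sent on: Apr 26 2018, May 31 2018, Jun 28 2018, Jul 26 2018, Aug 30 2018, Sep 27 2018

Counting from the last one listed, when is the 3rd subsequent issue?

Every date is a Thursday; gaps 35, 28, 28, 35, 28 days.
Each is the last Thursday of its month (at least one falls on the 29th or later, ruling out '4th Thursday').
October 2018 ends with Thursday Oct 25 2018.
Last Thursday of November 2018: Nov 29 2018.
December 2018 ends with Thursday Dec 27 2018.

Dec 27 2018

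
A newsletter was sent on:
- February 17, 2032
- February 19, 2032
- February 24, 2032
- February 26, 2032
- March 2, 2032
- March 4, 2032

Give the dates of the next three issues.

March 9, 2032; March 11, 2032; March 16, 2032

The gap pattern 2, 5, 2, 5, 2 repeats every 2 events.
These are the Tuesdays and Thursdays of each week.
The following Tuesday is March 9, 2032.
Next Thursday: March 11, 2032.
The following Tuesday is March 16, 2032.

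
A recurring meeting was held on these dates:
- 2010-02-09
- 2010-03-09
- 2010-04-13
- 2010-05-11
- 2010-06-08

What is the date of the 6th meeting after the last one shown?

All dates are Tuesdays, 28, 35, 28, 28 days apart.
Specifically, the 2nd Tuesday of each month.
2nd Tuesday of July 2010: 2010-07-13.
August 2010 — 2nd Tuesday is 2010-08-10.
2nd Tuesday of September 2010: 2010-09-14.
2nd Tuesday of October 2010: 2010-10-12.
November 2010 — 2nd Tuesday is 2010-11-09.
2nd Tuesday of December 2010: 2010-12-14.

2010-12-14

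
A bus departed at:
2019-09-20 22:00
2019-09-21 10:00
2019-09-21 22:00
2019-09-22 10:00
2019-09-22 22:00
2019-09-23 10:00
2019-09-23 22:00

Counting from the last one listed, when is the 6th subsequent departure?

Gaps: 12, 12, 12, 12, 12, 12 hours — each event is 12 hours after the previous one.
2019-09-23 22:00 + 12 h = 2019-09-24 10:00.
2019-09-24 10:00 + 12 h = 2019-09-24 22:00.
2019-09-24 22:00 + 12 h = 2019-09-25 10:00.
2019-09-25 10:00 + 12 h = 2019-09-25 22:00.
2019-09-25 22:00 + 12 h = 2019-09-26 10:00.
2019-09-26 10:00 + 12 h = 2019-09-26 22:00.

2019-09-26 22:00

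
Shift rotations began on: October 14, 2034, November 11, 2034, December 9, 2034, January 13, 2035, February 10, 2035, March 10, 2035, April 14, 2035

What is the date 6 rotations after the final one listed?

These are Saturdays at 28- or 35-day spacing (28, 28, 35, 28, 28, 35).
The pattern: 2nd Saturday of the month.
May 2035 — 2nd Saturday is May 12, 2035.
2nd Saturday of June 2035: June 9, 2035.
July 2035 — 2nd Saturday is July 14, 2035.
2nd Saturday of August 2035: August 11, 2035.
September 2035 — 2nd Saturday is September 8, 2035.
October 2035 — 2nd Saturday is October 13, 2035.

October 13, 2035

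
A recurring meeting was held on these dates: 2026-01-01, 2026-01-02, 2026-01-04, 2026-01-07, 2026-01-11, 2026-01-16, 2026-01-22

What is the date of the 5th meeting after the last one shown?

Intervals are 1, 2, 3, 4, 5, 6 days — an arithmetic progression with common difference 1.
Next gap: 7 days. 2026-01-22 + 7 days = 2026-01-29.
Next gap: 8 days. 2026-01-29 + 8 days = 2026-02-06.
Next gap: 9 days. 2026-02-06 + 9 days = 2026-02-15.
Next gap: 10 days. 2026-02-15 + 10 days = 2026-02-25.
Next gap: 11 days. 2026-02-25 + 11 days = 2026-03-08.

2026-03-08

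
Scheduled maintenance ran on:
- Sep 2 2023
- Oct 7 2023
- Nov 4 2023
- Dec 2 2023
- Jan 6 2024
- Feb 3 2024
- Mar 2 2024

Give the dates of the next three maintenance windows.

All dates are Saturdays, 35, 28, 28, 35, 28, 28 days apart.
Specifically, the 1st Saturday of each month.
April 2024 — 1st Saturday is Apr 6 2024.
May 2024 — 1st Saturday is May 4 2024.
June 2024 — 1st Saturday is Jun 1 2024.

Apr 6 2024, May 4 2024, Jun 1 2024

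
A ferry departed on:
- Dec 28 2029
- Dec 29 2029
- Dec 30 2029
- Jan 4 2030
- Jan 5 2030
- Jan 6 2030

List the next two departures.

Jan 11 2030, Jan 12 2030

The gap pattern 1, 1, 5, 1, 1 repeats every 3 events.
These are the Fridays, Saturdays and Sundays of each week.
The following Friday is Jan 11 2030.
Next Saturday: Jan 12 2030.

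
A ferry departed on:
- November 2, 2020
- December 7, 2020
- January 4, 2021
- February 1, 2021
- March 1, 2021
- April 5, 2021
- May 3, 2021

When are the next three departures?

June 7, 2021; July 5, 2021; August 2, 2021

These are Mondays at 28- or 35-day spacing (35, 28, 28, 28, 35, 28).
The pattern: 1st Monday of the month.
June 2021 — 1st Monday is June 7, 2021.
July 2021 — 1st Monday is July 5, 2021.
August 2021 — 1st Monday is August 2, 2021.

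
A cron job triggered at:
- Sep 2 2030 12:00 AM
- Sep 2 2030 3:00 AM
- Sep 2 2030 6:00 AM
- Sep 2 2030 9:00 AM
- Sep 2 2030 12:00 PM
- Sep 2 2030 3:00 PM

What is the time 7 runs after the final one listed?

Sep 3 2030 12:00 PM

Gaps: 3, 3, 3, 3, 3 hours — each event is 3 hours after the previous one.
Sep 2 2030 3:00 PM + 3 h = Sep 2 2030 6:00 PM.
Sep 2 2030 6:00 PM + 3 h = Sep 2 2030 9:00 PM.
Sep 2 2030 9:00 PM + 3 h = Sep 3 2030 12:00 AM.
Sep 3 2030 12:00 AM + 3 h = Sep 3 2030 3:00 AM.
Sep 3 2030 3:00 AM + 3 h = Sep 3 2030 6:00 AM.
Sep 3 2030 6:00 AM + 3 h = Sep 3 2030 9:00 AM.
Sep 3 2030 9:00 AM + 3 h = Sep 3 2030 12:00 PM.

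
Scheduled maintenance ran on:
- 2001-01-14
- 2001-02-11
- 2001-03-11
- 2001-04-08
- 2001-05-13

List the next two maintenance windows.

All dates are Sundays, 28, 28, 28, 35 days apart.
Specifically, the 2nd Sunday of each month.
2nd Sunday of June 2001: 2001-06-10.
July 2001 — 2nd Sunday is 2001-07-08.

2001-06-10, 2001-07-08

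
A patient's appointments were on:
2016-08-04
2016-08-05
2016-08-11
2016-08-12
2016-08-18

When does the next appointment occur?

2016-08-19

Every event lands on a Thursday or Friday (gaps cycle 1, 6, 1, 6).
So the schedule is: every Thursday and Friday.
The following Friday is 2016-08-19.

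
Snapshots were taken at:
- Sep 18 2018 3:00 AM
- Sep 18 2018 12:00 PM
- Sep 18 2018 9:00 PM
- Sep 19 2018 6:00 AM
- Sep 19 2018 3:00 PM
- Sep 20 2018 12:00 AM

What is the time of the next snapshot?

Sep 20 2018 9:00 AM

Spacing: 9, 9, 9, 9, 9 h — constant 9 h.
Sep 20 2018 12:00 AM + 9 h = Sep 20 2018 9:00 AM.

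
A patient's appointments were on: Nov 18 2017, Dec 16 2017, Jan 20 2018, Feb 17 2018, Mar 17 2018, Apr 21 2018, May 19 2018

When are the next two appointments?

Jun 16 2018, Jul 21 2018

Gaps: 28, 35, 28, 28, 35, 28 days — a mix of 28 and 35. Every date is a Saturday.
Each is the 3rd Saturday of its month.
June 2018 — 3rd Saturday is Jun 16 2018.
July 2018 — 3rd Saturday is Jul 21 2018.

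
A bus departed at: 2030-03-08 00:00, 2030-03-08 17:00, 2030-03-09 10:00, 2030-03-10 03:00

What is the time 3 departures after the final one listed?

The interval is a steady 17 hours (17, 17, 17).
2030-03-10 03:00 + 17 h = 2030-03-10 20:00.
2030-03-10 20:00 + 17 h = 2030-03-11 13:00.
2030-03-11 13:00 + 17 h = 2030-03-12 06:00.

2030-03-12 06:00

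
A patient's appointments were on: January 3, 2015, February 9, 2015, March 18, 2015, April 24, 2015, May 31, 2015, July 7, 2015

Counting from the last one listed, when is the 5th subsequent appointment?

Every event comes 37 days after the last (37, 37, 37, 37, 37).
July 7, 2015 + 37 days = August 13, 2015.
August 13, 2015 + 37 days = September 19, 2015.
September 19, 2015 + 37 days = October 26, 2015.
October 26, 2015 + 37 days = December 2, 2015.
December 2, 2015 + 37 days = January 8, 2016.

January 8, 2016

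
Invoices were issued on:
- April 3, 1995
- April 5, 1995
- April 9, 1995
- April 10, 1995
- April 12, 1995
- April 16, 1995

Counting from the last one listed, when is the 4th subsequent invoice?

April 24, 1995

Every event lands on a Monday or Wednesday or Sunday (gaps cycle 2, 4, 1, 2, 4).
So the schedule is: every Monday, Wednesday and Sunday.
Next Monday: April 17, 1995.
The following Wednesday is April 19, 1995.
The following Sunday is April 23, 1995.
The following Monday is April 24, 1995.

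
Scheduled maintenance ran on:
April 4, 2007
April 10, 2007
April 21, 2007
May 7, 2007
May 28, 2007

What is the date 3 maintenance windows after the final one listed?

August 29, 2007

Intervals are 6, 11, 16, 21 days — an arithmetic progression with common difference 5.
Next gap: 26 days. May 28, 2007 + 26 days = June 23, 2007.
Next gap: 31 days. June 23, 2007 + 31 days = July 24, 2007.
Next gap: 36 days. July 24, 2007 + 36 days = August 29, 2007.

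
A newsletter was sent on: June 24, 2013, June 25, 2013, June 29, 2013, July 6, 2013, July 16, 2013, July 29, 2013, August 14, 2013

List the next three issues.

The spacing grows by 3 each time: 1, 4, 7, 10, 13, 16 days.
Next gap: 19 days. August 14, 2013 + 19 days = September 2, 2013.
Next gap: 22 days. September 2, 2013 + 22 days = September 24, 2013.
Next gap: 25 days. September 24, 2013 + 25 days = October 19, 2013.

September 2, 2013; September 24, 2013; October 19, 2013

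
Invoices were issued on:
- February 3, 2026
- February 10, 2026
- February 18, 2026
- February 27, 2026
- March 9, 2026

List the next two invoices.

March 20, 2026; April 1, 2026

The spacing grows by 1 each time: 7, 8, 9, 10 days.
Next gap: 11 days. March 9, 2026 + 11 days = March 20, 2026.
Next gap: 12 days. March 20, 2026 + 12 days = April 1, 2026.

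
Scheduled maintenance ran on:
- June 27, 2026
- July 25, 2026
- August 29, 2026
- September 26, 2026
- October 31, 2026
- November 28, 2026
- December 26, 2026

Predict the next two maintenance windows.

All Saturdays; the gaps (28, 35, 28, 35, 28, 28) vary with month length.
This is the last Saturday of each month.
January 2027 ends with Saturday January 30, 2027.
February 2027 ends with Saturday February 27, 2027.

January 30, 2027; February 27, 2027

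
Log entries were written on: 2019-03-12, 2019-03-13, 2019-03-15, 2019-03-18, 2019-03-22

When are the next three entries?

The spacing grows by 1 each time: 1, 2, 3, 4 days.
Next gap: 5 days. 2019-03-22 + 5 days = 2019-03-27.
Next gap: 6 days. 2019-03-27 + 6 days = 2019-04-02.
Next gap: 7 days. 2019-04-02 + 7 days = 2019-04-09.

2019-03-27, 2019-04-02, 2019-04-09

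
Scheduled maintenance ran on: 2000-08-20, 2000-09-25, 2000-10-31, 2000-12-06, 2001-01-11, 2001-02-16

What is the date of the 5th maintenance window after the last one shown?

2001-08-15

The spacing is 36, 36, 36, 36, 36 days — always 36 days.
2001-02-16 + 36 days = 2001-03-24.
2001-03-24 + 36 days = 2001-04-29.
2001-04-29 + 36 days = 2001-06-04.
2001-06-04 + 36 days = 2001-07-10.
2001-07-10 + 36 days = 2001-08-15.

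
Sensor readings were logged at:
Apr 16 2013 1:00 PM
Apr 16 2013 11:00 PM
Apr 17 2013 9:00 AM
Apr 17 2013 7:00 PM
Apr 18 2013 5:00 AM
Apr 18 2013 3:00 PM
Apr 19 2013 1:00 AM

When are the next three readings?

Gaps: 10, 10, 10, 10, 10, 10 hours — each event is 10 hours after the previous one.
Apr 19 2013 1:00 AM + 10 h = Apr 19 2013 11:00 AM.
Apr 19 2013 11:00 AM + 10 h = Apr 19 2013 9:00 PM.
Apr 19 2013 9:00 PM + 10 h = Apr 20 2013 7:00 AM.

Apr 19 2013 11:00 AM, Apr 19 2013 9:00 PM, Apr 20 2013 7:00 AM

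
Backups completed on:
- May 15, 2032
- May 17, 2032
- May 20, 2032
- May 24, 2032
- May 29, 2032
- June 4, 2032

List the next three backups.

Gaps: 2, 3, 4, 5, 6 days — each gap is 1 larger than the previous one.
Next gap: 7 days. June 4, 2032 + 7 days = June 11, 2032.
Next gap: 8 days. June 11, 2032 + 8 days = June 19, 2032.
Next gap: 9 days. June 19, 2032 + 9 days = June 28, 2032.

June 11, 2032; June 19, 2032; June 28, 2032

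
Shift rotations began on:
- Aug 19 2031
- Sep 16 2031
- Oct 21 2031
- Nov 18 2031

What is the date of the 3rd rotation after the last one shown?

All dates are Tuesdays, 28, 35, 28 days apart.
Specifically, the 3rd Tuesday of each month.
December 2031 — 3rd Tuesday is Dec 16 2031.
January 2032 — 3rd Tuesday is Jan 20 2032.
3rd Tuesday of February 2032: Feb 17 2032.

Feb 17 2032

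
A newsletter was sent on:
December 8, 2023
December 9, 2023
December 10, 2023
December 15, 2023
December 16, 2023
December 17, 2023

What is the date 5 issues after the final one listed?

December 30, 2023

Gaps: 1, 1, 5, 1, 1 days — not constant, but cyclic with period 3.
The events fall on every Friday, Saturday and Sunday.
The following Friday is December 22, 2023.
Next Saturday: December 23, 2023.
The following Sunday is December 24, 2023.
Next Friday: December 29, 2023.
Next Saturday: December 30, 2023.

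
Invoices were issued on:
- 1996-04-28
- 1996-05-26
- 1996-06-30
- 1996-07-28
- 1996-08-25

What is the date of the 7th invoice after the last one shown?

1997-03-30

All Sundays; the gaps (28, 35, 28, 28) vary with month length.
This is the last Sunday of each month.
September 1996 ends with Sunday 1996-09-29.
Last Sunday of October 1996: 1996-10-27.
Last Sunday of November 1996: 1996-11-24.
December 1996 ends with Sunday 1996-12-29.
January 1997 ends with Sunday 1997-01-26.
February 1997 ends with Sunday 1997-02-23.
March 1997 ends with Sunday 1997-03-30.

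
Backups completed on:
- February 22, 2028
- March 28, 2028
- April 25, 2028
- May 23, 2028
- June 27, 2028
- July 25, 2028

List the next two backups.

These are Tuesdays at 28- or 35-day spacing (35, 28, 28, 35, 28).
The pattern: 4th Tuesday of the month.
August 2028 — 4th Tuesday is August 22, 2028.
4th Tuesday of September 2028: September 26, 2028.

August 22, 2028; September 26, 2028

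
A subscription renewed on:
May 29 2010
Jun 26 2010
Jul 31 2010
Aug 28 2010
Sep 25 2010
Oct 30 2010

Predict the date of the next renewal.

All Saturdays; the gaps (28, 35, 28, 28, 35) vary with month length.
This is the last Saturday of each month.
Last Saturday of November 2010: Nov 27 2010.

Nov 27 2010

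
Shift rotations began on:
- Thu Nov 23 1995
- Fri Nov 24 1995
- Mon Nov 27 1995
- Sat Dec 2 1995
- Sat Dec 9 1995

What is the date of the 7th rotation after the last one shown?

The spacing grows by 2 each time: 1, 3, 5, 7 days.
Next gap: 9 days. Sat Dec 9 1995 + 9 days = Mon Dec 18 1995.
Next gap: 11 days. Mon Dec 18 1995 + 11 days = Fri Dec 29 1995.
Next gap: 13 days. Fri Dec 29 1995 + 13 days = Thu Jan 11 1996.
Next gap: 15 days. Thu Jan 11 1996 + 15 days = Fri Jan 26 1996.
Next gap: 17 days. Fri Jan 26 1996 + 17 days = Mon Feb 12 1996.
Next gap: 19 days. Mon Feb 12 1996 + 19 days = Sat Mar 2 1996.
Next gap: 21 days. Sat Mar 2 1996 + 21 days = Sat Mar 23 1996.

Sat Mar 23 1996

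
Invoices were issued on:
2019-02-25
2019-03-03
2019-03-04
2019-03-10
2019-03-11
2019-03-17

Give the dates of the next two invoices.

2019-03-18, 2019-03-24

Every event lands on a Monday or Sunday (gaps cycle 6, 1, 6, 1, 6).
So the schedule is: every Monday and Sunday.
Next Monday: 2019-03-18.
Next Sunday: 2019-03-24.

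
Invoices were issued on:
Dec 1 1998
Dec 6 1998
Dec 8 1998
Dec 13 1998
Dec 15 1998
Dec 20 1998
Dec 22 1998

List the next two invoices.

Dec 27 1998, Dec 29 1998

Gaps: 5, 2, 5, 2, 5, 2 days — not constant, but cyclic with period 2.
The events fall on every Tuesday and Sunday.
The following Sunday is Dec 27 1998.
Next Tuesday: Dec 29 1998.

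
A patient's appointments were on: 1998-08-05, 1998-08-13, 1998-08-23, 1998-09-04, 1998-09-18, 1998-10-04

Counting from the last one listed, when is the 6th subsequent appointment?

1999-02-19

Gaps: 8, 10, 12, 14, 16 days — each gap is 2 larger than the previous one.
Next gap: 18 days. 1998-10-04 + 18 days = 1998-10-22.
Next gap: 20 days. 1998-10-22 + 20 days = 1998-11-11.
Next gap: 22 days. 1998-11-11 + 22 days = 1998-12-03.
Next gap: 24 days. 1998-12-03 + 24 days = 1998-12-27.
Next gap: 26 days. 1998-12-27 + 26 days = 1999-01-22.
Next gap: 28 days. 1999-01-22 + 28 days = 1999-02-19.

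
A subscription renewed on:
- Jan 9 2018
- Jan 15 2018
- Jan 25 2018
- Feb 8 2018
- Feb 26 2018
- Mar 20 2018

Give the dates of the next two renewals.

Apr 15 2018, May 15 2018

Intervals are 6, 10, 14, 18, 22 days — an arithmetic progression with common difference 4.
Next gap: 26 days. Mar 20 2018 + 26 days = Apr 15 2018.
Next gap: 30 days. Apr 15 2018 + 30 days = May 15 2018.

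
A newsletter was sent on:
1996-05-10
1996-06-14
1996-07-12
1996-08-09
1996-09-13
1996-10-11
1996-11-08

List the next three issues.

1996-12-13, 1997-01-10, 1997-02-14

Gaps: 35, 28, 28, 35, 28, 28 days — a mix of 28 and 35. Every date is a Friday.
Each is the 2nd Friday of its month.
2nd Friday of December 1996: 1996-12-13.
2nd Friday of January 1997: 1997-01-10.
2nd Friday of February 1997: 1997-02-14.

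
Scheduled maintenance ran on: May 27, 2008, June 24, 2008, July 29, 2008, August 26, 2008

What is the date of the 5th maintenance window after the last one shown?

All Tuesdays; the gaps (28, 35, 28) vary with month length.
This is the last Tuesday of each month.
Last Tuesday of September 2008: September 30, 2008.
Last Tuesday of October 2008: October 28, 2008.
November 2008 ends with Tuesday November 25, 2008.
December 2008 ends with Tuesday December 30, 2008.
Last Tuesday of January 2009: January 27, 2009.

January 27, 2009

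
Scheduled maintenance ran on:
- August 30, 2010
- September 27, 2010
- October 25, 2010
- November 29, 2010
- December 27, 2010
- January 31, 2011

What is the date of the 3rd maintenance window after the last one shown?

Every date is a Monday; gaps 28, 28, 35, 28, 35 days.
Each is the last Monday of its month (at least one falls on the 29th or later, ruling out '4th Monday').
Last Monday of February 2011: February 28, 2011.
Last Monday of March 2011: March 28, 2011.
Last Monday of April 2011: April 25, 2011.

April 25, 2011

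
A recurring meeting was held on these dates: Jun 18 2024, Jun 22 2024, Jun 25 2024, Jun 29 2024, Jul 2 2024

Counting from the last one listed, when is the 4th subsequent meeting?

Jul 16 2024

The gap pattern 4, 3, 4, 3 repeats every 2 events.
These are the Tuesdays and Saturdays of each week.
Next Saturday: Jul 6 2024.
The following Tuesday is Jul 9 2024.
Next Saturday: Jul 13 2024.
The following Tuesday is Jul 16 2024.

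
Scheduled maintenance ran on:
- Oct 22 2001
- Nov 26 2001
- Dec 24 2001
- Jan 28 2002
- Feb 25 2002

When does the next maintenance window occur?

Gaps: 35, 28, 35, 28 days — a mix of 28 and 35. Every date is a Monday.
Each is the 4th Monday of its month.
4th Monday of March 2002: Mar 25 2002.

Mar 25 2002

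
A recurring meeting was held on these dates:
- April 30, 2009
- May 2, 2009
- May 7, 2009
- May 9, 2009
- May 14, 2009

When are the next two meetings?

Gaps: 2, 5, 2, 5 days — not constant, but cyclic with period 2.
The events fall on every Thursday and Saturday.
Next Saturday: May 16, 2009.
Next Thursday: May 21, 2009.

May 16, 2009; May 21, 2009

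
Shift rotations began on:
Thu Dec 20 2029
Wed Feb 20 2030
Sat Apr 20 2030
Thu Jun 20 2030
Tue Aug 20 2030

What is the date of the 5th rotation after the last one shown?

Fri Jun 20 2031

Each date is the 20th; the gaps (62, 59, 61, 61) track the month lengths.
The rule is the 20th of every 2 months.
October 2030: Sun Oct 20 2030.
December 2030: Fri Dec 20 2030.
February 2031: Thu Feb 20 2031.
Next: April 2031 → Sun Apr 20 2031.
Next: June 2031 → Fri Jun 20 2031.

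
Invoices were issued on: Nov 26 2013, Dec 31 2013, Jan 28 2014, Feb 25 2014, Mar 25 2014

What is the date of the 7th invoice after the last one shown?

Oct 28 2014

Every date is a Tuesday; gaps 35, 28, 28, 28 days.
Each is the last Tuesday of its month (at least one falls on the 29th or later, ruling out '4th Tuesday').
April 2014 ends with Tuesday Apr 29 2014.
Last Tuesday of May 2014: May 27 2014.
June 2014 ends with Tuesday Jun 24 2014.
July 2014 ends with Tuesday Jul 29 2014.
Last Tuesday of August 2014: Aug 26 2014.
September 2014 ends with Tuesday Sep 30 2014.
Last Tuesday of October 2014: Oct 28 2014.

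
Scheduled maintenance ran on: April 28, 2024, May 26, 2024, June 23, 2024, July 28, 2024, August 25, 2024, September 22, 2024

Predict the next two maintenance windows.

October 27, 2024; November 24, 2024

These are Sundays at 28- or 35-day spacing (28, 28, 35, 28, 28).
The pattern: 4th Sunday of the month.
4th Sunday of October 2024: October 27, 2024.
November 2024 — 4th Sunday is November 24, 2024.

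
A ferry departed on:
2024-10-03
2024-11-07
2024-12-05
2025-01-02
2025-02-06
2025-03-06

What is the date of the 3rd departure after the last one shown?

These are Thursdays at 28- or 35-day spacing (35, 28, 28, 35, 28).
The pattern: 1st Thursday of the month.
1st Thursday of April 2025: 2025-04-03.
1st Thursday of May 2025: 2025-05-01.
1st Thursday of June 2025: 2025-06-05.

2025-06-05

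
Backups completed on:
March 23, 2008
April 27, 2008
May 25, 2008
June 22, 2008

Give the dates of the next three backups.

July 27, 2008; August 24, 2008; September 28, 2008

These are Sundays at 28- or 35-day spacing (35, 28, 28).
The pattern: 4th Sunday of the month.
4th Sunday of July 2008: July 27, 2008.
August 2008 — 4th Sunday is August 24, 2008.
September 2008 — 4th Sunday is September 28, 2008.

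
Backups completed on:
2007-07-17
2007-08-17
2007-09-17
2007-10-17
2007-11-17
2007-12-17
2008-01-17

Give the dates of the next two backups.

Each date is the 17th; the gaps (31, 31, 30, 31, 30, 31) track the month lengths.
The rule is the 17th of each month.
February 2008: 2008-02-17.
Next: March 2008 → 2008-03-17.

2008-02-17, 2008-03-17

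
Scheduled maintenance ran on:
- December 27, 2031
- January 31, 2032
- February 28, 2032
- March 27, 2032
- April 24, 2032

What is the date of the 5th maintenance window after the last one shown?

These are Saturdays with 35, 28, 28, 28-day gaps.
Each is the final Saturday of its month — January 31, 2032 is past the 28th, so '4th Saturday' doesn't fit.
Last Saturday of May 2032: May 29, 2032.
June 2032 ends with Saturday June 26, 2032.
Last Saturday of July 2032: July 31, 2032.
August 2032 ends with Saturday August 28, 2032.
Last Saturday of September 2032: September 25, 2032.

September 25, 2032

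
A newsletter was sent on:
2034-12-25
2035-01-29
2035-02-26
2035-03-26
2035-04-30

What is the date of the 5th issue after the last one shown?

2035-09-24

All Mondays; the gaps (35, 28, 28, 35) vary with month length.
This is the last Monday of each month.
Last Monday of May 2035: 2035-05-28.
June 2035 ends with Monday 2035-06-25.
Last Monday of July 2035: 2035-07-30.
Last Monday of August 2035: 2035-08-27.
Last Monday of September 2035: 2035-09-24.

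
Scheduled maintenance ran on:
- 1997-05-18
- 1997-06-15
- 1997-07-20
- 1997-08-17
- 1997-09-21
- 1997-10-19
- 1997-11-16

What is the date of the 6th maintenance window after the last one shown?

All dates are Sundays, 28, 35, 28, 35, 28, 28 days apart.
Specifically, the 3rd Sunday of each month.
3rd Sunday of December 1997: 1997-12-21.
3rd Sunday of January 1998: 1998-01-18.
3rd Sunday of February 1998: 1998-02-15.
3rd Sunday of March 1998: 1998-03-15.
3rd Sunday of April 1998: 1998-04-19.
3rd Sunday of May 1998: 1998-05-17.

1998-05-17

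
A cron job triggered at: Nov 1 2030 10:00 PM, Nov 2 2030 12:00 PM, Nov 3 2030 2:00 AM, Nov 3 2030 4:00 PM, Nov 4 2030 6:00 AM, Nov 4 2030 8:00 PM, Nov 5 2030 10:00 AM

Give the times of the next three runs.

The interval is a steady 14 hours (14, 14, 14, 14, 14, 14).
Nov 5 2030 10:00 AM + 14 h = Nov 6 2030 12:00 AM.
Nov 6 2030 12:00 AM + 14 h = Nov 6 2030 2:00 PM.
Nov 6 2030 2:00 PM + 14 h = Nov 7 2030 4:00 AM.

Nov 6 2030 12:00 AM, Nov 6 2030 2:00 PM, Nov 7 2030 4:00 AM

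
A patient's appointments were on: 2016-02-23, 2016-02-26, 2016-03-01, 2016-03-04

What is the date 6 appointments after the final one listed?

2016-03-25

Every event lands on a Tuesday or Friday (gaps cycle 3, 4, 3).
So the schedule is: every Tuesday and Friday.
The following Tuesday is 2016-03-08.
The following Friday is 2016-03-11.
Next Tuesday: 2016-03-15.
The following Friday is 2016-03-18.
The following Tuesday is 2016-03-22.
The following Friday is 2016-03-25.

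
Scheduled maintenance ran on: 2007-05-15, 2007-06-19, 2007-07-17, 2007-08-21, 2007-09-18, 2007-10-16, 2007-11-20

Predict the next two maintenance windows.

These are Tuesdays at 28- or 35-day spacing (35, 28, 35, 28, 28, 35).
The pattern: 3rd Tuesday of the month.
3rd Tuesday of December 2007: 2007-12-18.
January 2008 — 3rd Tuesday is 2008-01-15.

2007-12-18, 2008-01-15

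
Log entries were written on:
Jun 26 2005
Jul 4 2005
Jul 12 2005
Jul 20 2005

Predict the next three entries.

Gaps between consecutive events: 8, 8, 8 days — a constant 8-day interval.
Jul 20 2005 + 8 days = Jul 28 2005.
Jul 28 2005 + 8 days = Aug 5 2005.
Aug 5 2005 + 8 days = Aug 13 2005.

Jul 28 2005, Aug 5 2005, Aug 13 2005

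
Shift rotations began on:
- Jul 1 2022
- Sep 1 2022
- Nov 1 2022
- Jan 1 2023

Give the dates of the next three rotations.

Mar 1 2023, May 1 2023, Jul 1 2023

Each date is the 1st; the gaps (62, 61, 61) track the month lengths.
The rule is the 1st of every 2 months.
Next: March 2023 → Mar 1 2023.
Next: May 2023 → May 1 2023.
July 2023: Jul 1 2023.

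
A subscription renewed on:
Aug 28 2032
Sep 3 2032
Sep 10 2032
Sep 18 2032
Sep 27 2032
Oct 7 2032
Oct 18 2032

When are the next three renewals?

Intervals are 6, 7, 8, 9, 10, 11 days — an arithmetic progression with common difference 1.
Next gap: 12 days. Oct 18 2032 + 12 days = Oct 30 2032.
Next gap: 13 days. Oct 30 2032 + 13 days = Nov 12 2032.
Next gap: 14 days. Nov 12 2032 + 14 days = Nov 26 2032.

Oct 30 2032, Nov 12 2032, Nov 26 2032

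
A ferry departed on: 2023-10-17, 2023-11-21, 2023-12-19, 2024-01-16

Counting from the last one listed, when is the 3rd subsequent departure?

2024-04-16

Gaps: 35, 28, 28 days — a mix of 28 and 35. Every date is a Tuesday.
Each is the 3rd Tuesday of its month.
3rd Tuesday of February 2024: 2024-02-20.
3rd Tuesday of March 2024: 2024-03-19.
3rd Tuesday of April 2024: 2024-04-16.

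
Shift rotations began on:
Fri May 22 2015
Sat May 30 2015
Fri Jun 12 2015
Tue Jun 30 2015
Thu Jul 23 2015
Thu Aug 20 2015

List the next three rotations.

Tue Sep 22 2015, Fri Oct 30 2015, Sat Dec 12 2015

Gaps: 8, 13, 18, 23, 28 days — each gap is 5 larger than the previous one.
Next gap: 33 days. Thu Aug 20 2015 + 33 days = Tue Sep 22 2015.
Next gap: 38 days. Tue Sep 22 2015 + 38 days = Fri Oct 30 2015.
Next gap: 43 days. Fri Oct 30 2015 + 43 days = Sat Dec 12 2015.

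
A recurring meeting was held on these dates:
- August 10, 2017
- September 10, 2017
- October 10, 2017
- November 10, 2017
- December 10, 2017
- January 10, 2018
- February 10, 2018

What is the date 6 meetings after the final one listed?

Each date is the 10th; the gaps (31, 30, 31, 30, 31, 31) track the month lengths.
The rule is the 10th of each month.
Next: March 2018 → March 10, 2018.
Next: April 2018 → April 10, 2018.
Next: May 2018 → May 10, 2018.
Next: June 2018 → June 10, 2018.
July 2018: July 10, 2018.
August 2018: August 10, 2018.

August 10, 2018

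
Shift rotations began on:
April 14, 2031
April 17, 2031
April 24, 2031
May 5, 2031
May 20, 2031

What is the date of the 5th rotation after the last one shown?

October 2, 2031

Gaps: 3, 7, 11, 15 days — each gap is 4 larger than the previous one.
Next gap: 19 days. May 20, 2031 + 19 days = June 8, 2031.
Next gap: 23 days. June 8, 2031 + 23 days = July 1, 2031.
Next gap: 27 days. July 1, 2031 + 27 days = July 28, 2031.
Next gap: 31 days. July 28, 2031 + 31 days = August 28, 2031.
Next gap: 35 days. August 28, 2031 + 35 days = October 2, 2031.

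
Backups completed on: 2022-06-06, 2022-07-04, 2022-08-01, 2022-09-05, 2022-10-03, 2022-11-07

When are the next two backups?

Gaps: 28, 28, 35, 28, 35 days — a mix of 28 and 35. Every date is a Monday.
Each is the 1st Monday of its month.
December 2022 — 1st Monday is 2022-12-05.
January 2023 — 1st Monday is 2023-01-02.

2022-12-05, 2023-01-02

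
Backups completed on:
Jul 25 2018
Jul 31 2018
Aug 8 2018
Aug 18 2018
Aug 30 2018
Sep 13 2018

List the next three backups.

Sep 29 2018, Oct 17 2018, Nov 6 2018

Intervals are 6, 8, 10, 12, 14 days — an arithmetic progression with common difference 2.
Next gap: 16 days. Sep 13 2018 + 16 days = Sep 29 2018.
Next gap: 18 days. Sep 29 2018 + 18 days = Oct 17 2018.
Next gap: 20 days. Oct 17 2018 + 20 days = Nov 6 2018.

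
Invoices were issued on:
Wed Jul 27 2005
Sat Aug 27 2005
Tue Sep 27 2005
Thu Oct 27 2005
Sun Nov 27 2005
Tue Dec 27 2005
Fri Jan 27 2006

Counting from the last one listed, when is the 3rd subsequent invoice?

Gaps: 31, 31, 30, 31, 30, 31 days — not constant. Every event is on the 27th of the month.
Pattern: the 27th of each month.
February 2006: Mon Feb 27 2006.
Next: March 2006 → Mon Mar 27 2006.
April 2006: Thu Apr 27 2006.

Thu Apr 27 2006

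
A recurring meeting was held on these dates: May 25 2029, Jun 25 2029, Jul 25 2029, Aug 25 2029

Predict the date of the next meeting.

Gaps: 31, 30, 31 days — not constant. Every event is on the 25th of the month.
Pattern: the 25th of each month.
September 2029: Sep 25 2029.

Sep 25 2029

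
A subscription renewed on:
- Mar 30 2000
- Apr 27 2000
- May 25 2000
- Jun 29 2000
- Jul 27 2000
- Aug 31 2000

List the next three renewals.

Sep 28 2000, Oct 26 2000, Nov 30 2000

These are Thursdays with 28, 28, 35, 28, 35-day gaps.
Each is the final Thursday of its month — Mar 30 2000 is past the 28th, so '4th Thursday' doesn't fit.
Last Thursday of September 2000: Sep 28 2000.
October 2000 ends with Thursday Oct 26 2000.
November 2000 ends with Thursday Nov 30 2000.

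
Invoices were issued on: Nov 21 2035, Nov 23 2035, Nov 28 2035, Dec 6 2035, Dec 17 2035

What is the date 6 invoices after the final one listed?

Apr 24 2036

Intervals are 2, 5, 8, 11 days — an arithmetic progression with common difference 3.
Next gap: 14 days. Dec 17 2035 + 14 days = Dec 31 2035.
Next gap: 17 days. Dec 31 2035 + 17 days = Jan 17 2036.
Next gap: 20 days. Jan 17 2036 + 20 days = Feb 6 2036.
Next gap: 23 days. Feb 6 2036 + 23 days = Feb 29 2036.
Next gap: 26 days. Feb 29 2036 + 26 days = Mar 26 2036.
Next gap: 29 days. Mar 26 2036 + 29 days = Apr 24 2036.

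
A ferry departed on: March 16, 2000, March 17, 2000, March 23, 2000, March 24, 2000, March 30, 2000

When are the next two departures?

March 31, 2000; April 6, 2000

The gap pattern 1, 6, 1, 6 repeats every 2 events.
These are the Thursdays and Fridays of each week.
Next Friday: March 31, 2000.
The following Thursday is April 6, 2000.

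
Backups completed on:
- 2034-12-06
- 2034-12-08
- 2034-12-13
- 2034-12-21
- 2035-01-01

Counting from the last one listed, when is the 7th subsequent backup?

2035-06-11

Gaps: 2, 5, 8, 11 days — each gap is 3 larger than the previous one.
Next gap: 14 days. 2035-01-01 + 14 days = 2035-01-15.
Next gap: 17 days. 2035-01-15 + 17 days = 2035-02-01.
Next gap: 20 days. 2035-02-01 + 20 days = 2035-02-21.
Next gap: 23 days. 2035-02-21 + 23 days = 2035-03-16.
Next gap: 26 days. 2035-03-16 + 26 days = 2035-04-11.
Next gap: 29 days. 2035-04-11 + 29 days = 2035-05-10.
Next gap: 32 days. 2035-05-10 + 32 days = 2035-06-11.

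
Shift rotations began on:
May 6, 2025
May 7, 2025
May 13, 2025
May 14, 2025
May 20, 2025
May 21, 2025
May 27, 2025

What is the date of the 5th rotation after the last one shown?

Every event lands on a Tuesday or Wednesday (gaps cycle 1, 6, 1, 6, 1, 6).
So the schedule is: every Tuesday and Wednesday.
The following Wednesday is May 28, 2025.
Next Tuesday: June 3, 2025.
Next Wednesday: June 4, 2025.
Next Tuesday: June 10, 2025.
Next Wednesday: June 11, 2025.

June 11, 2025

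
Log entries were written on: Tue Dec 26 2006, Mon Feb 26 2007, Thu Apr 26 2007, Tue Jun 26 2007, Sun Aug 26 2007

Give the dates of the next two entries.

Fri Oct 26 2007, Wed Dec 26 2007

The day-of-month is always 26 (62, 59, 61, 61 days between events).
So this recurs on the 26th of every 2 months.
October 2007: Fri Oct 26 2007.
December 2007: Wed Dec 26 2007.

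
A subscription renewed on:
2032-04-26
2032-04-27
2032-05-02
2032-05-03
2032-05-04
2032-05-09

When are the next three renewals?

Gaps: 1, 5, 1, 1, 5 days — not constant, but cyclic with period 3.
The events fall on every Monday, Tuesday and Sunday.
Next Monday: 2032-05-10.
Next Tuesday: 2032-05-11.
The following Sunday is 2032-05-16.

2032-05-10, 2032-05-11, 2032-05-16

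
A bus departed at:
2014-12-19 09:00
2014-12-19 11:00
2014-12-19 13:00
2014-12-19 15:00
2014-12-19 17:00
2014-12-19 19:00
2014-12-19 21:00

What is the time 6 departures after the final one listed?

Gaps: 2, 2, 2, 2, 2, 2 hours — each event is 2 hours after the previous one.
2014-12-19 21:00 + 2 h = 2014-12-19 23:00.
2014-12-19 23:00 + 2 h = 2014-12-20 01:00.
2014-12-20 01:00 + 2 h = 2014-12-20 03:00.
2014-12-20 03:00 + 2 h = 2014-12-20 05:00.
2014-12-20 05:00 + 2 h = 2014-12-20 07:00.
2014-12-20 07:00 + 2 h = 2014-12-20 09:00.

2014-12-20 09:00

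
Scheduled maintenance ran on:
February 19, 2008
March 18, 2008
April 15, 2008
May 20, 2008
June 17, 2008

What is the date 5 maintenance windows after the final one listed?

November 18, 2008

Gaps: 28, 28, 35, 28 days — a mix of 28 and 35. Every date is a Tuesday.
Each is the 3rd Tuesday of its month.
3rd Tuesday of July 2008: July 15, 2008.
August 2008 — 3rd Tuesday is August 19, 2008.
September 2008 — 3rd Tuesday is September 16, 2008.
3rd Tuesday of October 2008: October 21, 2008.
3rd Tuesday of November 2008: November 18, 2008.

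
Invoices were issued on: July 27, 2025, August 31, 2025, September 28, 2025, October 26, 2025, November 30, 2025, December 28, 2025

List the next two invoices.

January 25, 2026; February 22, 2026

All Sundays; the gaps (35, 28, 28, 35, 28) vary with month length.
This is the last Sunday of each month.
January 2026 ends with Sunday January 25, 2026.
Last Sunday of February 2026: February 22, 2026.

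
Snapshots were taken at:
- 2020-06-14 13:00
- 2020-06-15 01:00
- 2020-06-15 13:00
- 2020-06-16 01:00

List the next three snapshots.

2020-06-16 13:00, 2020-06-17 01:00, 2020-06-17 13:00

The interval is a steady 12 hours (12, 12, 12).
2020-06-16 01:00 + 12 h = 2020-06-16 13:00.
2020-06-16 13:00 + 12 h = 2020-06-17 01:00.
2020-06-17 01:00 + 12 h = 2020-06-17 13:00.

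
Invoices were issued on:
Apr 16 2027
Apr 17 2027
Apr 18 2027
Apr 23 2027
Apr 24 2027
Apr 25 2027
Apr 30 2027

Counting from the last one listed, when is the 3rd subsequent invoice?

Gaps: 1, 1, 5, 1, 1, 5 days — not constant, but cyclic with period 3.
The events fall on every Friday, Saturday and Sunday.
Next Saturday: May 1 2027.
Next Sunday: May 2 2027.
Next Friday: May 7 2027.

May 7 2027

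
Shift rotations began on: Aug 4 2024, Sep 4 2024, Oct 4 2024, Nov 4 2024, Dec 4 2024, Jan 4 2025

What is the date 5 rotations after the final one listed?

The day-of-month is always 4 (31, 30, 31, 30, 31 days between events).
So this recurs on the 4th of each month.
Next: February 2025 → Feb 4 2025.
March 2025: Mar 4 2025.
April 2025: Apr 4 2025.
May 2025: May 4 2025.
Next: June 2025 → Jun 4 2025.

Jun 4 2025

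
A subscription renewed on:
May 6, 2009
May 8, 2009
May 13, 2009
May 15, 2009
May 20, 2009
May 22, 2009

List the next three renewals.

Gaps: 2, 5, 2, 5, 2 days — not constant, but cyclic with period 2.
The events fall on every Wednesday and Friday.
The following Wednesday is May 27, 2009.
Next Friday: May 29, 2009.
The following Wednesday is June 3, 2009.

May 27, 2009; May 29, 2009; June 3, 2009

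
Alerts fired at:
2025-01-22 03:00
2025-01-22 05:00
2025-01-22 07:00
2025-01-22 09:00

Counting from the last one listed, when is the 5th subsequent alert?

2025-01-22 19:00

Spacing: 2, 2, 2 h — constant 2 h.
2025-01-22 09:00 + 2 h = 2025-01-22 11:00.
2025-01-22 11:00 + 2 h = 2025-01-22 13:00.
2025-01-22 13:00 + 2 h = 2025-01-22 15:00.
2025-01-22 15:00 + 2 h = 2025-01-22 17:00.
2025-01-22 17:00 + 2 h = 2025-01-22 19:00.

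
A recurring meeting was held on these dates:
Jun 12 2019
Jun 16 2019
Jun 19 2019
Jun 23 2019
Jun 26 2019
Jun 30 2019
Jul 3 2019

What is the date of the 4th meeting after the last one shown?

Jul 17 2019

Every event lands on a Wednesday or Sunday (gaps cycle 4, 3, 4, 3, 4, 3).
So the schedule is: every Wednesday and Sunday.
Next Sunday: Jul 7 2019.
Next Wednesday: Jul 10 2019.
Next Sunday: Jul 14 2019.
The following Wednesday is Jul 17 2019.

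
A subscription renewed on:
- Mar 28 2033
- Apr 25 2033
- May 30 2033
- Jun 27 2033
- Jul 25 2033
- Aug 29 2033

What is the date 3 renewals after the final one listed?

Every date is a Monday; gaps 28, 35, 28, 28, 35 days.
Each is the last Monday of its month (at least one falls on the 29th or later, ruling out '4th Monday').
September 2033 ends with Monday Sep 26 2033.
October 2033 ends with Monday Oct 31 2033.
Last Monday of November 2033: Nov 28 2033.

Nov 28 2033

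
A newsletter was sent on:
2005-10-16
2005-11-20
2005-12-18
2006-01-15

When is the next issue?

2006-02-19

Gaps: 35, 28, 28 days — a mix of 28 and 35. Every date is a Sunday.
Each is the 3rd Sunday of its month.
February 2006 — 3rd Sunday is 2006-02-19.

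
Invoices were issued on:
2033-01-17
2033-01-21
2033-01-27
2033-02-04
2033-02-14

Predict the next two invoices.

2033-02-26, 2033-03-12

Intervals are 4, 6, 8, 10 days — an arithmetic progression with common difference 2.
Next gap: 12 days. 2033-02-14 + 12 days = 2033-02-26.
Next gap: 14 days. 2033-02-26 + 14 days = 2033-03-12.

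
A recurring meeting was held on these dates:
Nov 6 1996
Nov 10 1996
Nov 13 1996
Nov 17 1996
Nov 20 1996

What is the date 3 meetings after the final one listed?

The gap pattern 4, 3, 4, 3 repeats every 2 events.
These are the Wednesdays and Sundays of each week.
The following Sunday is Nov 24 1996.
Next Wednesday: Nov 27 1996.
Next Sunday: Dec 1 1996.

Dec 1 1996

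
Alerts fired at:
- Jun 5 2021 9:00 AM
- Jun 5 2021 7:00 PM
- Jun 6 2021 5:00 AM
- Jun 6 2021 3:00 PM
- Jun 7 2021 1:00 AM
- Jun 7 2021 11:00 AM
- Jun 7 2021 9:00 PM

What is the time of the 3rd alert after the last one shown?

Jun 9 2021 3:00 AM

The interval is a steady 10 hours (10, 10, 10, 10, 10, 10).
Jun 7 2021 9:00 PM + 10 h = Jun 8 2021 7:00 AM.
Jun 8 2021 7:00 AM + 10 h = Jun 8 2021 5:00 PM.
Jun 8 2021 5:00 PM + 10 h = Jun 9 2021 3:00 AM.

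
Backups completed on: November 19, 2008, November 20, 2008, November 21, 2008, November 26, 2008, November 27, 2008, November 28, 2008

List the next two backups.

Every event lands on a Wednesday or Thursday or Friday (gaps cycle 1, 1, 5, 1, 1).
So the schedule is: every Wednesday, Thursday and Friday.
Next Wednesday: December 3, 2008.
The following Thursday is December 4, 2008.

December 3, 2008; December 4, 2008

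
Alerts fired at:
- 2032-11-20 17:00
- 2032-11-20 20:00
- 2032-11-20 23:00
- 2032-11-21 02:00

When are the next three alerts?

Gaps: 3, 3, 3 hours — each event is 3 hours after the previous one.
2032-11-21 02:00 + 3 h = 2032-11-21 05:00.
2032-11-21 05:00 + 3 h = 2032-11-21 08:00.
2032-11-21 08:00 + 3 h = 2032-11-21 11:00.

2032-11-21 05:00, 2032-11-21 08:00, 2032-11-21 11:00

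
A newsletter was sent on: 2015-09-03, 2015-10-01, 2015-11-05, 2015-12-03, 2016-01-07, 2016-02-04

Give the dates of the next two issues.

2016-03-03, 2016-04-07

All dates are Thursdays, 28, 35, 28, 35, 28 days apart.
Specifically, the 1st Thursday of each month.
March 2016 — 1st Thursday is 2016-03-03.
April 2016 — 1st Thursday is 2016-04-07.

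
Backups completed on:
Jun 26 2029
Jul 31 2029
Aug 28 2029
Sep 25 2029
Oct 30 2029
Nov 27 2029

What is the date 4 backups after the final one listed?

These are Tuesdays with 35, 28, 28, 35, 28-day gaps.
Each is the final Tuesday of its month — Jul 31 2029 is past the 28th, so '4th Tuesday' doesn't fit.
Last Tuesday of December 2029: Dec 25 2029.
Last Tuesday of January 2030: Jan 29 2030.
February 2030 ends with Tuesday Feb 26 2030.
March 2030 ends with Tuesday Mar 26 2030.

Mar 26 2030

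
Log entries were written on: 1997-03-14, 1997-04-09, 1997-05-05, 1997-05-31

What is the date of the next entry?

1997-06-26

Every event comes 26 days after the last (26, 26, 26).
1997-05-31 + 26 days = 1997-06-26.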